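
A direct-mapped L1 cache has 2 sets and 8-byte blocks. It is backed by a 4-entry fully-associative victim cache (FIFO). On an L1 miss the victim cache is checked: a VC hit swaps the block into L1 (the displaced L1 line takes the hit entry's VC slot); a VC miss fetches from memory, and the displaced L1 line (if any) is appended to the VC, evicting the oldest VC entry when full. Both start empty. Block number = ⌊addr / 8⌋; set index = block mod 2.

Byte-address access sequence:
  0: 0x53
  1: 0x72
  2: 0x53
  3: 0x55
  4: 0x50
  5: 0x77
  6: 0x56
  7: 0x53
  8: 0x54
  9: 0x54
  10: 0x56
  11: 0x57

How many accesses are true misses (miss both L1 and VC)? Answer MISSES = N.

0: 0x53 (blk 10, set 0) → MISS  vc=[]
1: 0x72 (blk 14, set 0) → MISS  vc=[10]
2: 0x53 (blk 10, set 0) → VC-HIT  vc=[14]
3: 0x55 (blk 10, set 0) → L1-HIT  vc=[14]
4: 0x50 (blk 10, set 0) → L1-HIT  vc=[14]
5: 0x77 (blk 14, set 0) → VC-HIT  vc=[10]
6: 0x56 (blk 10, set 0) → VC-HIT  vc=[14]
7: 0x53 (blk 10, set 0) → L1-HIT  vc=[14]
8: 0x54 (blk 10, set 0) → L1-HIT  vc=[14]
9: 0x54 (blk 10, set 0) → L1-HIT  vc=[14]
10: 0x56 (blk 10, set 0) → L1-HIT  vc=[14]
11: 0x57 (blk 10, set 0) → L1-HIT  vc=[14]

MISSES = 2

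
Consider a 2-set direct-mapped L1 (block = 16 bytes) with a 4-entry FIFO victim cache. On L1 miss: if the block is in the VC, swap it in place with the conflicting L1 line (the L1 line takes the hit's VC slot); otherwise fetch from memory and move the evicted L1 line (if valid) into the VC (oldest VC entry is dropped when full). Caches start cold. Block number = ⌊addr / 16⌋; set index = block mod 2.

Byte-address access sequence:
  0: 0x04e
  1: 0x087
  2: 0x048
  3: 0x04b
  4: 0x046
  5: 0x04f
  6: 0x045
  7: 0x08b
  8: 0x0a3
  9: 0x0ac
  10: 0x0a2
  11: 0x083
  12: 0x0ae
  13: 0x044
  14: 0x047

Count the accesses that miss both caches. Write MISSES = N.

  [0] addr=0x4e blk=4 s=0: MISS | VC []
  [1] addr=0x87 blk=8 s=0: MISS | VC [4]
  [2] addr=0x48 blk=4 s=0: VC-HIT | VC [8]
  [3] addr=0x4b blk=4 s=0: L1-HIT | VC [8]
  [4] addr=0x46 blk=4 s=0: L1-HIT | VC [8]
  [5] addr=0x4f blk=4 s=0: L1-HIT | VC [8]
  [6] addr=0x45 blk=4 s=0: L1-HIT | VC [8]
  [7] addr=0x8b blk=8 s=0: VC-HIT | VC [4]
  [8] addr=0xa3 blk=10 s=0: MISS | VC [4, 8]
  [9] addr=0xac blk=10 s=0: L1-HIT | VC [4, 8]
  [10] addr=0xa2 blk=10 s=0: L1-HIT | VC [4, 8]
  [11] addr=0x83 blk=8 s=0: VC-HIT | VC [4, 10]
  [12] addr=0xae blk=10 s=0: VC-HIT | VC [4, 8]
  [13] addr=0x44 blk=4 s=0: VC-HIT | VC [10, 8]
  [14] addr=0x47 blk=4 s=0: L1-HIT | VC [10, 8]

MISSES = 3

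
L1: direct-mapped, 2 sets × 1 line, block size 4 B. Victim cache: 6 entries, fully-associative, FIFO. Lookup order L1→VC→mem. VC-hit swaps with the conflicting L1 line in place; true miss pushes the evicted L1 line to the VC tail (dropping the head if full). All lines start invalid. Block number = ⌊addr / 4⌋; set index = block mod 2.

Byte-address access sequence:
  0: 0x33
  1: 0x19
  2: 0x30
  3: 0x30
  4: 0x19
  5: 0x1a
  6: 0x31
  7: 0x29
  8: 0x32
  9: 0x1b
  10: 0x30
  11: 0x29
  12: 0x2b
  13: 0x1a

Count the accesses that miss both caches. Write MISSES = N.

MISSES = 3

0: 0x33 (blk 12, set 0) → MISS  vc=[]
1: 0x19 (blk 6, set 0) → MISS  vc=[12]
2: 0x30 (blk 12, set 0) → VC-HIT  vc=[6]
3: 0x30 (blk 12, set 0) → L1-HIT  vc=[6]
4: 0x19 (blk 6, set 0) → VC-HIT  vc=[12]
5: 0x1a (blk 6, set 0) → L1-HIT  vc=[12]
6: 0x31 (blk 12, set 0) → VC-HIT  vc=[6]
7: 0x29 (blk 10, set 0) → MISS  vc=[6, 12]
8: 0x32 (blk 12, set 0) → VC-HIT  vc=[6, 10]
9: 0x1b (blk 6, set 0) → VC-HIT  vc=[12, 10]
10: 0x30 (blk 12, set 0) → VC-HIT  vc=[6, 10]
11: 0x29 (blk 10, set 0) → VC-HIT  vc=[6, 12]
12: 0x2b (blk 10, set 0) → L1-HIT  vc=[6, 12]
13: 0x1a (blk 6, set 0) → VC-HIT  vc=[10, 12]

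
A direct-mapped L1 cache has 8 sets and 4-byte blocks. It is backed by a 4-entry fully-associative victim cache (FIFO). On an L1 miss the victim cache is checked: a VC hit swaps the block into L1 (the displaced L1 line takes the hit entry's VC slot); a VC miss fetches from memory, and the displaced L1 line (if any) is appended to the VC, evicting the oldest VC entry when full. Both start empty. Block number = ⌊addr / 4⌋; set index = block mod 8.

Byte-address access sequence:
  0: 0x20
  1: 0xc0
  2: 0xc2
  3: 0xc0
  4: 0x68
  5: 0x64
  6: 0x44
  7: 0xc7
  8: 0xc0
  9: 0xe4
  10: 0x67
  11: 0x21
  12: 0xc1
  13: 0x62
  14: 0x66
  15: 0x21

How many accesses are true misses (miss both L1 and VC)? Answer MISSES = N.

#0 0x20→b8/s0 MISS; vc=[]
#1 0xc0→b48/s0 MISS; vc=[8]
#2 0xc2→b48/s0 L1-HIT; vc=[8]
#3 0xc0→b48/s0 L1-HIT; vc=[8]
#4 0x68→b26/s2 MISS; vc=[8]
#5 0x64→b25/s1 MISS; vc=[8]
#6 0x44→b17/s1 MISS; vc=[8,25]
#7 0xc7→b49/s1 MISS; vc=[8,25,17]
#8 0xc0→b48/s0 L1-HIT; vc=[8,25,17]
#9 0xe4→b57/s1 MISS; vc=[8,25,17,49]
#10 0x67→b25/s1 VC-HIT; vc=[8,57,17,49]
#11 0x21→b8/s0 VC-HIT; vc=[48,57,17,49]
#12 0xc1→b48/s0 VC-HIT; vc=[8,57,17,49]
#13 0x62→b24/s0 MISS; vc=[57,17,49,48]
#14 0x66→b25/s1 L1-HIT; vc=[57,17,49,48]
#15 0x21→b8/s0 MISS; vc=[17,49,48,24]

MISSES = 9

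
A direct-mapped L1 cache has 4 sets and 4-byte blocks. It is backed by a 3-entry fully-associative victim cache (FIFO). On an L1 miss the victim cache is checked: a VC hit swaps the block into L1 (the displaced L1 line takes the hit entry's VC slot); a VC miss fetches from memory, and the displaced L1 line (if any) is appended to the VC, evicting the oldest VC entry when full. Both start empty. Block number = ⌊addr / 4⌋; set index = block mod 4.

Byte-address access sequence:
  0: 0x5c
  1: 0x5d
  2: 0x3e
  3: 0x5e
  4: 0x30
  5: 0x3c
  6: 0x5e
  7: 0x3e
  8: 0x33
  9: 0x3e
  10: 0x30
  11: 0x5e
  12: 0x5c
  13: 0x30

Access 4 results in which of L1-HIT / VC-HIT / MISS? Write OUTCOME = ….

#0 0x5c→b23/s3 MISS; vc=[]
#1 0x5d→b23/s3 L1-HIT; vc=[]
#2 0x3e→b15/s3 MISS; vc=[23]
#3 0x5e→b23/s3 VC-HIT; vc=[15]
#4 0x30→b12/s0 MISS; vc=[15]
#5 0x3c→b15/s3 VC-HIT; vc=[23]
#6 0x5e→b23/s3 VC-HIT; vc=[15]
#7 0x3e→b15/s3 VC-HIT; vc=[23]
#8 0x33→b12/s0 L1-HIT; vc=[23]
#9 0x3e→b15/s3 L1-HIT; vc=[23]
#10 0x30→b12/s0 L1-HIT; vc=[23]
#11 0x5e→b23/s3 VC-HIT; vc=[15]
#12 0x5c→b23/s3 L1-HIT; vc=[15]
#13 0x30→b12/s0 L1-HIT; vc=[15]

OUTCOME = MISS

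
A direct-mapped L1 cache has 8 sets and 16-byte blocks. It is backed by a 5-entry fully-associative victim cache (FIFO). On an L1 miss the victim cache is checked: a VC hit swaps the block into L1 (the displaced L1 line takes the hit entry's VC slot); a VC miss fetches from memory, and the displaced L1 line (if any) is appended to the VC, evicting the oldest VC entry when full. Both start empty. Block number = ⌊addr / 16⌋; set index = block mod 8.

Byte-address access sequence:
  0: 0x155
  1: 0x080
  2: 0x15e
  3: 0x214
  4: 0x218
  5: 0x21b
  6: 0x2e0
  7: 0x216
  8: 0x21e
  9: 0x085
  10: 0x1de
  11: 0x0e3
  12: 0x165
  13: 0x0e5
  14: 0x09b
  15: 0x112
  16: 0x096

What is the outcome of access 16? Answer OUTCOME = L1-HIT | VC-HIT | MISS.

OUTCOME = VC-HIT

  [0] addr=0x155 blk=21 s=5: MISS | VC []
  [1] addr=0x80 blk=8 s=0: MISS | VC []
  [2] addr=0x15e blk=21 s=5: L1-HIT | VC []
  [3] addr=0x214 blk=33 s=1: MISS | VC []
  [4] addr=0x218 blk=33 s=1: L1-HIT | VC []
  [5] addr=0x21b blk=33 s=1: L1-HIT | VC []
  [6] addr=0x2e0 blk=46 s=6: MISS | VC []
  [7] addr=0x216 blk=33 s=1: L1-HIT | VC []
  [8] addr=0x21e blk=33 s=1: L1-HIT | VC []
  [9] addr=0x85 blk=8 s=0: L1-HIT | VC []
  [10] addr=0x1de blk=29 s=5: MISS | VC [21]
  [11] addr=0xe3 blk=14 s=6: MISS | VC [21, 46]
  [12] addr=0x165 blk=22 s=6: MISS | VC [21, 46, 14]
  [13] addr=0xe5 blk=14 s=6: VC-HIT | VC [21, 46, 22]
  [14] addr=0x9b blk=9 s=1: MISS | VC [21, 46, 22, 33]
  [15] addr=0x112 blk=17 s=1: MISS | VC [21, 46, 22, 33, 9]
  [16] addr=0x96 blk=9 s=1: VC-HIT | VC [21, 46, 22, 33, 17]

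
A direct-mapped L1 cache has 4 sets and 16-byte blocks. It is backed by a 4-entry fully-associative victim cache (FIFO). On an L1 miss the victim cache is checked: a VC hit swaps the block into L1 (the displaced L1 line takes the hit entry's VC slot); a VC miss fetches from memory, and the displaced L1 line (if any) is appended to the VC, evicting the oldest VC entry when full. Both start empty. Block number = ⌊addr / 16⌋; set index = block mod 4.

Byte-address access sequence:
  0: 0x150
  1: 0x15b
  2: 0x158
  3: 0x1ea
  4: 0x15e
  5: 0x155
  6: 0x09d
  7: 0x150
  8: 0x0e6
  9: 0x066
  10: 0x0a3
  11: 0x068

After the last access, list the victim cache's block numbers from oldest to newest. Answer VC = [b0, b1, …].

VC = [9, 30, 14, 10]

0: 0x150 (blk 21, set 1) → MISS  vc=[]
1: 0x15b (blk 21, set 1) → L1-HIT  vc=[]
2: 0x158 (blk 21, set 1) → L1-HIT  vc=[]
3: 0x1ea (blk 30, set 2) → MISS  vc=[]
4: 0x15e (blk 21, set 1) → L1-HIT  vc=[]
5: 0x155 (blk 21, set 1) → L1-HIT  vc=[]
6: 0x9d (blk 9, set 1) → MISS  vc=[21]
7: 0x150 (blk 21, set 1) → VC-HIT  vc=[9]
8: 0xe6 (blk 14, set 2) → MISS  vc=[9, 30]
9: 0x66 (blk 6, set 2) → MISS  vc=[9, 30, 14]
10: 0xa3 (blk 10, set 2) → MISS  vc=[9, 30, 14, 6]
11: 0x68 (blk 6, set 2) → VC-HIT  vc=[9, 30, 14, 10]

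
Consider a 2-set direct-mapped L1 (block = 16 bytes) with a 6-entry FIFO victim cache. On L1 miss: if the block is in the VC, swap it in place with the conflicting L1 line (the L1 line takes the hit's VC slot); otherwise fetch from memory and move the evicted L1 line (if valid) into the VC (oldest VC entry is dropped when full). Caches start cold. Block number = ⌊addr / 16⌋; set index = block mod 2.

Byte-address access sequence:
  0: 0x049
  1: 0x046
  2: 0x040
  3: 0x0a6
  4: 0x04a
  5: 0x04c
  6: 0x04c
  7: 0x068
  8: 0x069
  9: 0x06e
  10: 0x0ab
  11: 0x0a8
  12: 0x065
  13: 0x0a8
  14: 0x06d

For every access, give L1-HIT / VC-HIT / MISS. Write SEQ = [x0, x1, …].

0: 0x49 (blk 4, set 0) → MISS  vc=[]
1: 0x46 (blk 4, set 0) → L1-HIT  vc=[]
2: 0x40 (blk 4, set 0) → L1-HIT  vc=[]
3: 0xa6 (blk 10, set 0) → MISS  vc=[4]
4: 0x4a (blk 4, set 0) → VC-HIT  vc=[10]
5: 0x4c (blk 4, set 0) → L1-HIT  vc=[10]
6: 0x4c (blk 4, set 0) → L1-HIT  vc=[10]
7: 0x68 (blk 6, set 0) → MISS  vc=[10, 4]
8: 0x69 (blk 6, set 0) → L1-HIT  vc=[10, 4]
9: 0x6e (blk 6, set 0) → L1-HIT  vc=[10, 4]
10: 0xab (blk 10, set 0) → VC-HIT  vc=[6, 4]
11: 0xa8 (blk 10, set 0) → L1-HIT  vc=[6, 4]
12: 0x65 (blk 6, set 0) → VC-HIT  vc=[10, 4]
13: 0xa8 (blk 10, set 0) → VC-HIT  vc=[6, 4]
14: 0x6d (blk 6, set 0) → VC-HIT  vc=[10, 4]

SEQ = [MISS, L1-HIT, L1-HIT, MISS, VC-HIT, L1-HIT, L1-HIT, MISS, L1-HIT, L1-HIT, VC-HIT, L1-HIT, VC-HIT, VC-HIT, VC-HIT]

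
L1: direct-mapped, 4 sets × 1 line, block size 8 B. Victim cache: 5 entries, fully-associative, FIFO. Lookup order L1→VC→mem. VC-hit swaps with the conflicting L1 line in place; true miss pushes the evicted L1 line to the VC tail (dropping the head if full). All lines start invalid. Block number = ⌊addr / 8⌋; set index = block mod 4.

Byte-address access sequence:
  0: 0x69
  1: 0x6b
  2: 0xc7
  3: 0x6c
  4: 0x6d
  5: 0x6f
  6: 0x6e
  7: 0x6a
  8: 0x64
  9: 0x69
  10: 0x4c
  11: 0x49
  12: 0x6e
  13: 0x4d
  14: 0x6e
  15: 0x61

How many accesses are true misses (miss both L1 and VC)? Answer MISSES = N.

MISSES = 4

#0 0x69→b13/s1 MISS; vc=[]
#1 0x6b→b13/s1 L1-HIT; vc=[]
#2 0xc7→b24/s0 MISS; vc=[]
#3 0x6c→b13/s1 L1-HIT; vc=[]
#4 0x6d→b13/s1 L1-HIT; vc=[]
#5 0x6f→b13/s1 L1-HIT; vc=[]
#6 0x6e→b13/s1 L1-HIT; vc=[]
#7 0x6a→b13/s1 L1-HIT; vc=[]
#8 0x64→b12/s0 MISS; vc=[24]
#9 0x69→b13/s1 L1-HIT; vc=[24]
#10 0x4c→b9/s1 MISS; vc=[24,13]
#11 0x49→b9/s1 L1-HIT; vc=[24,13]
#12 0x6e→b13/s1 VC-HIT; vc=[24,9]
#13 0x4d→b9/s1 VC-HIT; vc=[24,13]
#14 0x6e→b13/s1 VC-HIT; vc=[24,9]
#15 0x61→b12/s0 L1-HIT; vc=[24,9]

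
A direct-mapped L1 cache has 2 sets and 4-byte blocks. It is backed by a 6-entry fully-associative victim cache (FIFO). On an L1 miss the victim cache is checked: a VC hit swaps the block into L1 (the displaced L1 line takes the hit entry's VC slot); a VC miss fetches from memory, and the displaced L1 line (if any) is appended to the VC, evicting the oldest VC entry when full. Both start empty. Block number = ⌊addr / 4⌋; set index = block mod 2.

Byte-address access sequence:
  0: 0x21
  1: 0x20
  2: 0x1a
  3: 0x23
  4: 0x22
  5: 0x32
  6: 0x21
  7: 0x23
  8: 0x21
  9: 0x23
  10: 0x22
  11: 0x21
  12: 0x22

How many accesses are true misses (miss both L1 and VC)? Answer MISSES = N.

0: 0x21 (blk 8, set 0) → MISS  vc=[]
1: 0x20 (blk 8, set 0) → L1-HIT  vc=[]
2: 0x1a (blk 6, set 0) → MISS  vc=[8]
3: 0x23 (blk 8, set 0) → VC-HIT  vc=[6]
4: 0x22 (blk 8, set 0) → L1-HIT  vc=[6]
5: 0x32 (blk 12, set 0) → MISS  vc=[6, 8]
6: 0x21 (blk 8, set 0) → VC-HIT  vc=[6, 12]
7: 0x23 (blk 8, set 0) → L1-HIT  vc=[6, 12]
8: 0x21 (blk 8, set 0) → L1-HIT  vc=[6, 12]
9: 0x23 (blk 8, set 0) → L1-HIT  vc=[6, 12]
10: 0x22 (blk 8, set 0) → L1-HIT  vc=[6, 12]
11: 0x21 (blk 8, set 0) → L1-HIT  vc=[6, 12]
12: 0x22 (blk 8, set 0) → L1-HIT  vc=[6, 12]

MISSES = 3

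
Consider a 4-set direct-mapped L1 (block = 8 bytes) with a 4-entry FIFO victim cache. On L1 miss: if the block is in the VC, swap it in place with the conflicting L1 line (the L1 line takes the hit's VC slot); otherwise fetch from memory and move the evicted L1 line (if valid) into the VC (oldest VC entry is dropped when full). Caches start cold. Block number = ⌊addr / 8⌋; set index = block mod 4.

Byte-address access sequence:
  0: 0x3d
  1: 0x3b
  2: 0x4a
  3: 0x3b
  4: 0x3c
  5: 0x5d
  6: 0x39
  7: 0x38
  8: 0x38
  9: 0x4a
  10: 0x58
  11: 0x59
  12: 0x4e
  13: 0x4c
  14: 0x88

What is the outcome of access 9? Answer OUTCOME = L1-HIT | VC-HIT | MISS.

0: 0x3d (blk 7, set 3) → MISS  vc=[]
1: 0x3b (blk 7, set 3) → L1-HIT  vc=[]
2: 0x4a (blk 9, set 1) → MISS  vc=[]
3: 0x3b (blk 7, set 3) → L1-HIT  vc=[]
4: 0x3c (blk 7, set 3) → L1-HIT  vc=[]
5: 0x5d (blk 11, set 3) → MISS  vc=[7]
6: 0x39 (blk 7, set 3) → VC-HIT  vc=[11]
7: 0x38 (blk 7, set 3) → L1-HIT  vc=[11]
8: 0x38 (blk 7, set 3) → L1-HIT  vc=[11]
9: 0x4a (blk 9, set 1) → L1-HIT  vc=[11]
10: 0x58 (blk 11, set 3) → VC-HIT  vc=[7]
11: 0x59 (blk 11, set 3) → L1-HIT  vc=[7]
12: 0x4e (blk 9, set 1) → L1-HIT  vc=[7]
13: 0x4c (blk 9, set 1) → L1-HIT  vc=[7]
14: 0x88 (blk 17, set 1) → MISS  vc=[7, 9]

OUTCOME = L1-HIT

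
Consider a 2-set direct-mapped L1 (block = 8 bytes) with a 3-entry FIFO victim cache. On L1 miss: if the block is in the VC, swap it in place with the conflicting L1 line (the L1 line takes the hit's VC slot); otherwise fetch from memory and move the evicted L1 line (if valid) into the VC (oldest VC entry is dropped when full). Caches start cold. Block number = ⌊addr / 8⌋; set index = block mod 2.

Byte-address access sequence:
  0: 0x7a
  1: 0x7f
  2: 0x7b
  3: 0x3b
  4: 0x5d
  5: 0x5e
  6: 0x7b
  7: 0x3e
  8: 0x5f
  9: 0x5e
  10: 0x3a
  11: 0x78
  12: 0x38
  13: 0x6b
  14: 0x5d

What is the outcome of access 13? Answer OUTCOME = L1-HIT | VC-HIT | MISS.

  [0] addr=0x7a blk=15 s=1: MISS | VC []
  [1] addr=0x7f blk=15 s=1: L1-HIT | VC []
  [2] addr=0x7b blk=15 s=1: L1-HIT | VC []
  [3] addr=0x3b blk=7 s=1: MISS | VC [15]
  [4] addr=0x5d blk=11 s=1: MISS | VC [15, 7]
  [5] addr=0x5e blk=11 s=1: L1-HIT | VC [15, 7]
  [6] addr=0x7b blk=15 s=1: VC-HIT | VC [11, 7]
  [7] addr=0x3e blk=7 s=1: VC-HIT | VC [11, 15]
  [8] addr=0x5f blk=11 s=1: VC-HIT | VC [7, 15]
  [9] addr=0x5e blk=11 s=1: L1-HIT | VC [7, 15]
  [10] addr=0x3a blk=7 s=1: VC-HIT | VC [11, 15]
  [11] addr=0x78 blk=15 s=1: VC-HIT | VC [11, 7]
  [12] addr=0x38 blk=7 s=1: VC-HIT | VC [11, 15]
  [13] addr=0x6b blk=13 s=1: MISS | VC [11, 15, 7]
  [14] addr=0x5d blk=11 s=1: VC-HIT | VC [13, 15, 7]

OUTCOME = MISS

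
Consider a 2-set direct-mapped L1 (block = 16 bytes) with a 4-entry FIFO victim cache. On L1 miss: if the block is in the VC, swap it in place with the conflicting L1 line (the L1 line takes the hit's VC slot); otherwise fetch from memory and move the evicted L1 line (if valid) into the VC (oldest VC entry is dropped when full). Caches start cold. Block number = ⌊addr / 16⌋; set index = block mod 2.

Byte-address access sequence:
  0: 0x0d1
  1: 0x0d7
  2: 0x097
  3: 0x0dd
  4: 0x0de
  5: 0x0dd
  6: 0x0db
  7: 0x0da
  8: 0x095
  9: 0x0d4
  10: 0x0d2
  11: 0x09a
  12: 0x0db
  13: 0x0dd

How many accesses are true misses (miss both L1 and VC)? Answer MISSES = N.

#0 0xd1→b13/s1 MISS; vc=[]
#1 0xd7→b13/s1 L1-HIT; vc=[]
#2 0x97→b9/s1 MISS; vc=[13]
#3 0xdd→b13/s1 VC-HIT; vc=[9]
#4 0xde→b13/s1 L1-HIT; vc=[9]
#5 0xdd→b13/s1 L1-HIT; vc=[9]
#6 0xdb→b13/s1 L1-HIT; vc=[9]
#7 0xda→b13/s1 L1-HIT; vc=[9]
#8 0x95→b9/s1 VC-HIT; vc=[13]
#9 0xd4→b13/s1 VC-HIT; vc=[9]
#10 0xd2→b13/s1 L1-HIT; vc=[9]
#11 0x9a→b9/s1 VC-HIT; vc=[13]
#12 0xdb→b13/s1 VC-HIT; vc=[9]
#13 0xdd→b13/s1 L1-HIT; vc=[9]

MISSES = 2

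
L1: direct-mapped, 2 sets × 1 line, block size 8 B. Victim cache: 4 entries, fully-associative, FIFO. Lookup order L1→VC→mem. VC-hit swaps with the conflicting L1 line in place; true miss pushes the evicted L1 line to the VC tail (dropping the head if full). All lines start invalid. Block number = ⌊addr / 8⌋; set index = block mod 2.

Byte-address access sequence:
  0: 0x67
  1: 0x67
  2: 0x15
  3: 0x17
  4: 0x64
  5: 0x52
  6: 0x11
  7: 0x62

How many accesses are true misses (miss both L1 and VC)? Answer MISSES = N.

  [0] addr=0x67 blk=12 s=0: MISS | VC []
  [1] addr=0x67 blk=12 s=0: L1-HIT | VC []
  [2] addr=0x15 blk=2 s=0: MISS | VC [12]
  [3] addr=0x17 blk=2 s=0: L1-HIT | VC [12]
  [4] addr=0x64 blk=12 s=0: VC-HIT | VC [2]
  [5] addr=0x52 blk=10 s=0: MISS | VC [2, 12]
  [6] addr=0x11 blk=2 s=0: VC-HIT | VC [10, 12]
  [7] addr=0x62 blk=12 s=0: VC-HIT | VC [10, 2]

MISSES = 3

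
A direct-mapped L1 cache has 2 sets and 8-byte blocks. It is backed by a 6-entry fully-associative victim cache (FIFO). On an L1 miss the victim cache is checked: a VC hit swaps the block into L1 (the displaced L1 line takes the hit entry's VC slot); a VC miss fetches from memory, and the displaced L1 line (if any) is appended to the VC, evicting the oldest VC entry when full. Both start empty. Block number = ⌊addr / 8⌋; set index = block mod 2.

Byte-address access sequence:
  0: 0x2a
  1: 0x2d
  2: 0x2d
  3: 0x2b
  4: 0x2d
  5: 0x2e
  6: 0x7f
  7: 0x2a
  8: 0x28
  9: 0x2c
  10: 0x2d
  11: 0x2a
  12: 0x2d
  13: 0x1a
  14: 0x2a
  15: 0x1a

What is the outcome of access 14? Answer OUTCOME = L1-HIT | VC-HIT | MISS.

OUTCOME = VC-HIT

  [0] addr=0x2a blk=5 s=1: MISS | VC []
  [1] addr=0x2d blk=5 s=1: L1-HIT | VC []
  [2] addr=0x2d blk=5 s=1: L1-HIT | VC []
  [3] addr=0x2b blk=5 s=1: L1-HIT | VC []
  [4] addr=0x2d blk=5 s=1: L1-HIT | VC []
  [5] addr=0x2e blk=5 s=1: L1-HIT | VC []
  [6] addr=0x7f blk=15 s=1: MISS | VC [5]
  [7] addr=0x2a blk=5 s=1: VC-HIT | VC [15]
  [8] addr=0x28 blk=5 s=1: L1-HIT | VC [15]
  [9] addr=0x2c blk=5 s=1: L1-HIT | VC [15]
  [10] addr=0x2d blk=5 s=1: L1-HIT | VC [15]
  [11] addr=0x2a blk=5 s=1: L1-HIT | VC [15]
  [12] addr=0x2d blk=5 s=1: L1-HIT | VC [15]
  [13] addr=0x1a blk=3 s=1: MISS | VC [15, 5]
  [14] addr=0x2a blk=5 s=1: VC-HIT | VC [15, 3]
  [15] addr=0x1a blk=3 s=1: VC-HIT | VC [15, 5]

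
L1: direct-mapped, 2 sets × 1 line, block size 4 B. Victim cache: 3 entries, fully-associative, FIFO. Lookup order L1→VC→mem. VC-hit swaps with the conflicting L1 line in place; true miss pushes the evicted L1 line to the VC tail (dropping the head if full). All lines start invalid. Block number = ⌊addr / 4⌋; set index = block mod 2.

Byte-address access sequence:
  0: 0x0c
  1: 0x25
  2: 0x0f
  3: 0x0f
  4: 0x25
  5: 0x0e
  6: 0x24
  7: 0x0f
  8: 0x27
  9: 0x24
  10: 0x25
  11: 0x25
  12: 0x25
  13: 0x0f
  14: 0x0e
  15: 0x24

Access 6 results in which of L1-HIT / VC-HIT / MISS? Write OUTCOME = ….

0: 0xc (blk 3, set 1) → MISS  vc=[]
1: 0x25 (blk 9, set 1) → MISS  vc=[3]
2: 0xf (blk 3, set 1) → VC-HIT  vc=[9]
3: 0xf (blk 3, set 1) → L1-HIT  vc=[9]
4: 0x25 (blk 9, set 1) → VC-HIT  vc=[3]
5: 0xe (blk 3, set 1) → VC-HIT  vc=[9]
6: 0x24 (blk 9, set 1) → VC-HIT  vc=[3]
7: 0xf (blk 3, set 1) → VC-HIT  vc=[9]
8: 0x27 (blk 9, set 1) → VC-HIT  vc=[3]
9: 0x24 (blk 9, set 1) → L1-HIT  vc=[3]
10: 0x25 (blk 9, set 1) → L1-HIT  vc=[3]
11: 0x25 (blk 9, set 1) → L1-HIT  vc=[3]
12: 0x25 (blk 9, set 1) → L1-HIT  vc=[3]
13: 0xf (blk 3, set 1) → VC-HIT  vc=[9]
14: 0xe (blk 3, set 1) → L1-HIT  vc=[9]
15: 0x24 (blk 9, set 1) → VC-HIT  vc=[3]

OUTCOME = VC-HIT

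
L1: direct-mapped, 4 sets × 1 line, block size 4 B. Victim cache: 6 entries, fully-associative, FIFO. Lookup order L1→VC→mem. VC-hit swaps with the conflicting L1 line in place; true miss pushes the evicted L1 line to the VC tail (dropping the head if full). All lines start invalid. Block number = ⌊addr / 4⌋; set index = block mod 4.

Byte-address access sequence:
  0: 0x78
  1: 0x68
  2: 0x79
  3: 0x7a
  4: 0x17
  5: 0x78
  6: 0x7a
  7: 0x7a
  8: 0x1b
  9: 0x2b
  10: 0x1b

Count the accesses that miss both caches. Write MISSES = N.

0: 0x78 (blk 30, set 2) → MISS  vc=[]
1: 0x68 (blk 26, set 2) → MISS  vc=[30]
2: 0x79 (blk 30, set 2) → VC-HIT  vc=[26]
3: 0x7a (blk 30, set 2) → L1-HIT  vc=[26]
4: 0x17 (blk 5, set 1) → MISS  vc=[26]
5: 0x78 (blk 30, set 2) → L1-HIT  vc=[26]
6: 0x7a (blk 30, set 2) → L1-HIT  vc=[26]
7: 0x7a (blk 30, set 2) → L1-HIT  vc=[26]
8: 0x1b (blk 6, set 2) → MISS  vc=[26, 30]
9: 0x2b (blk 10, set 2) → MISS  vc=[26, 30, 6]
10: 0x1b (blk 6, set 2) → VC-HIT  vc=[26, 30, 10]

MISSES = 5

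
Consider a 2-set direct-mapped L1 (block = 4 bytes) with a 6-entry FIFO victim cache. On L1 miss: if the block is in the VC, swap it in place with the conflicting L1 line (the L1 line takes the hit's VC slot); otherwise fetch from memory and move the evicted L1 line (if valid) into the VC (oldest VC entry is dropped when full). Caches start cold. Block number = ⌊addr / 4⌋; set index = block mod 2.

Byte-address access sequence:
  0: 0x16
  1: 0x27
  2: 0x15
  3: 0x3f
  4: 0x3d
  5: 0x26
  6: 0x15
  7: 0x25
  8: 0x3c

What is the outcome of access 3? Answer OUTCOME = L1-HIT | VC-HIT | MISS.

  [0] addr=0x16 blk=5 s=1: MISS | VC []
  [1] addr=0x27 blk=9 s=1: MISS | VC [5]
  [2] addr=0x15 blk=5 s=1: VC-HIT | VC [9]
  [3] addr=0x3f blk=15 s=1: MISS | VC [9, 5]
  [4] addr=0x3d blk=15 s=1: L1-HIT | VC [9, 5]
  [5] addr=0x26 blk=9 s=1: VC-HIT | VC [15, 5]
  [6] addr=0x15 blk=5 s=1: VC-HIT | VC [15, 9]
  [7] addr=0x25 blk=9 s=1: VC-HIT | VC [15, 5]
  [8] addr=0x3c blk=15 s=1: VC-HIT | VC [9, 5]

OUTCOME = MISS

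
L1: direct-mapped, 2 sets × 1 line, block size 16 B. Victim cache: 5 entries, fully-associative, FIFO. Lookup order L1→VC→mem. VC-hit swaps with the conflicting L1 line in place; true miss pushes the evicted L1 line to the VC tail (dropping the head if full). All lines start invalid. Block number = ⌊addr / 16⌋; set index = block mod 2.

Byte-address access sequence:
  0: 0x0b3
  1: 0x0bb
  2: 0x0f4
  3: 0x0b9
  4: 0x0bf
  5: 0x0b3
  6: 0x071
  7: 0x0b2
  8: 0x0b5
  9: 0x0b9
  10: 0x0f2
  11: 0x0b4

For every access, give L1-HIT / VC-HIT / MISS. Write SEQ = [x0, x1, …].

SEQ = [MISS, L1-HIT, MISS, VC-HIT, L1-HIT, L1-HIT, MISS, VC-HIT, L1-HIT, L1-HIT, VC-HIT, VC-HIT]

  [0] addr=0xb3 blk=11 s=1: MISS | VC []
  [1] addr=0xbb blk=11 s=1: L1-HIT | VC []
  [2] addr=0xf4 blk=15 s=1: MISS | VC [11]
  [3] addr=0xb9 blk=11 s=1: VC-HIT | VC [15]
  [4] addr=0xbf blk=11 s=1: L1-HIT | VC [15]
  [5] addr=0xb3 blk=11 s=1: L1-HIT | VC [15]
  [6] addr=0x71 blk=7 s=1: MISS | VC [15, 11]
  [7] addr=0xb2 blk=11 s=1: VC-HIT | VC [15, 7]
  [8] addr=0xb5 blk=11 s=1: L1-HIT | VC [15, 7]
  [9] addr=0xb9 blk=11 s=1: L1-HIT | VC [15, 7]
  [10] addr=0xf2 blk=15 s=1: VC-HIT | VC [11, 7]
  [11] addr=0xb4 blk=11 s=1: VC-HIT | VC [15, 7]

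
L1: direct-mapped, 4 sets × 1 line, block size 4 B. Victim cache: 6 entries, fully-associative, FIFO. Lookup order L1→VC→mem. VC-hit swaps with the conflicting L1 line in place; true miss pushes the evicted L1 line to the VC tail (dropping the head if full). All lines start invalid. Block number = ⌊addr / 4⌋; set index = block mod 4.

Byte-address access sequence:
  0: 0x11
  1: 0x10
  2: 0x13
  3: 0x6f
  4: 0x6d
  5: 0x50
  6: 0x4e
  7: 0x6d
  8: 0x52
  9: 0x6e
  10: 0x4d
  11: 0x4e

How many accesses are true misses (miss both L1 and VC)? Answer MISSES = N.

MISSES = 4

0: 0x11 (blk 4, set 0) → MISS  vc=[]
1: 0x10 (blk 4, set 0) → L1-HIT  vc=[]
2: 0x13 (blk 4, set 0) → L1-HIT  vc=[]
3: 0x6f (blk 27, set 3) → MISS  vc=[]
4: 0x6d (blk 27, set 3) → L1-HIT  vc=[]
5: 0x50 (blk 20, set 0) → MISS  vc=[4]
6: 0x4e (blk 19, set 3) → MISS  vc=[4, 27]
7: 0x6d (blk 27, set 3) → VC-HIT  vc=[4, 19]
8: 0x52 (blk 20, set 0) → L1-HIT  vc=[4, 19]
9: 0x6e (blk 27, set 3) → L1-HIT  vc=[4, 19]
10: 0x4d (blk 19, set 3) → VC-HIT  vc=[4, 27]
11: 0x4e (blk 19, set 3) → L1-HIT  vc=[4, 27]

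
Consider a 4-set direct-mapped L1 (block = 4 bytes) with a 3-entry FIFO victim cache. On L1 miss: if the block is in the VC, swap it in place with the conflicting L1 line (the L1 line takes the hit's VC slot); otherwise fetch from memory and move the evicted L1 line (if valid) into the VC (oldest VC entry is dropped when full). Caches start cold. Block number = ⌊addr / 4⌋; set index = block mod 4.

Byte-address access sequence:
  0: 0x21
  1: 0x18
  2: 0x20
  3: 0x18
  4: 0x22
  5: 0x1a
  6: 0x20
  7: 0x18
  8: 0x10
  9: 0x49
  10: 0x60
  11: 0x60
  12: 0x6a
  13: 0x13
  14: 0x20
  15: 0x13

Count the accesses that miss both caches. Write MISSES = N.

MISSES = 7

  [0] addr=0x21 blk=8 s=0: MISS | VC []
  [1] addr=0x18 blk=6 s=2: MISS | VC []
  [2] addr=0x20 blk=8 s=0: L1-HIT | VC []
  [3] addr=0x18 blk=6 s=2: L1-HIT | VC []
  [4] addr=0x22 blk=8 s=0: L1-HIT | VC []
  [5] addr=0x1a blk=6 s=2: L1-HIT | VC []
  [6] addr=0x20 blk=8 s=0: L1-HIT | VC []
  [7] addr=0x18 blk=6 s=2: L1-HIT | VC []
  [8] addr=0x10 blk=4 s=0: MISS | VC [8]
  [9] addr=0x49 blk=18 s=2: MISS | VC [8, 6]
  [10] addr=0x60 blk=24 s=0: MISS | VC [8, 6, 4]
  [11] addr=0x60 blk=24 s=0: L1-HIT | VC [8, 6, 4]
  [12] addr=0x6a blk=26 s=2: MISS | VC [6, 4, 18]
  [13] addr=0x13 blk=4 s=0: VC-HIT | VC [6, 24, 18]
  [14] addr=0x20 blk=8 s=0: MISS | VC [24, 18, 4]
  [15] addr=0x13 blk=4 s=0: VC-HIT | VC [24, 18, 8]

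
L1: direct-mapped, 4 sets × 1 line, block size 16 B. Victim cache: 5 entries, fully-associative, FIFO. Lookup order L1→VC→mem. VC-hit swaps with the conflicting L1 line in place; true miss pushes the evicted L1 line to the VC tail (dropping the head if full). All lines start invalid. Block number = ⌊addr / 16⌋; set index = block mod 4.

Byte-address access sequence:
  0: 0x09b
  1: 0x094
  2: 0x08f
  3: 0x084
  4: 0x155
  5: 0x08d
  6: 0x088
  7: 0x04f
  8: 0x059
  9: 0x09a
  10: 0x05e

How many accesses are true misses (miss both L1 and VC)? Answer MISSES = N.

MISSES = 5

0: 0x9b (blk 9, set 1) → MISS  vc=[]
1: 0x94 (blk 9, set 1) → L1-HIT  vc=[]
2: 0x8f (blk 8, set 0) → MISS  vc=[]
3: 0x84 (blk 8, set 0) → L1-HIT  vc=[]
4: 0x155 (blk 21, set 1) → MISS  vc=[9]
5: 0x8d (blk 8, set 0) → L1-HIT  vc=[9]
6: 0x88 (blk 8, set 0) → L1-HIT  vc=[9]
7: 0x4f (blk 4, set 0) → MISS  vc=[9, 8]
8: 0x59 (blk 5, set 1) → MISS  vc=[9, 8, 21]
9: 0x9a (blk 9, set 1) → VC-HIT  vc=[5, 8, 21]
10: 0x5e (blk 5, set 1) → VC-HIT  vc=[9, 8, 21]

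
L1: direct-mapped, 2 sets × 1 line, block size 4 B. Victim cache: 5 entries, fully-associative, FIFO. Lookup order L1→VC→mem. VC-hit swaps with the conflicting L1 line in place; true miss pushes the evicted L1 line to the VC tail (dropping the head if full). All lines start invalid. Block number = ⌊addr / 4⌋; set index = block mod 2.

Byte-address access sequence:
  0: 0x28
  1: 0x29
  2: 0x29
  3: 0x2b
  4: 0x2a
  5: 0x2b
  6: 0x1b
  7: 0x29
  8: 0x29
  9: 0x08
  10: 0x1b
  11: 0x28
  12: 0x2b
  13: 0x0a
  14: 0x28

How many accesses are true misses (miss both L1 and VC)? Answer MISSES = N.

0: 0x28 (blk 10, set 0) → MISS  vc=[]
1: 0x29 (blk 10, set 0) → L1-HIT  vc=[]
2: 0x29 (blk 10, set 0) → L1-HIT  vc=[]
3: 0x2b (blk 10, set 0) → L1-HIT  vc=[]
4: 0x2a (blk 10, set 0) → L1-HIT  vc=[]
5: 0x2b (blk 10, set 0) → L1-HIT  vc=[]
6: 0x1b (blk 6, set 0) → MISS  vc=[10]
7: 0x29 (blk 10, set 0) → VC-HIT  vc=[6]
8: 0x29 (blk 10, set 0) → L1-HIT  vc=[6]
9: 0x8 (blk 2, set 0) → MISS  vc=[6, 10]
10: 0x1b (blk 6, set 0) → VC-HIT  vc=[2, 10]
11: 0x28 (blk 10, set 0) → VC-HIT  vc=[2, 6]
12: 0x2b (blk 10, set 0) → L1-HIT  vc=[2, 6]
13: 0xa (blk 2, set 0) → VC-HIT  vc=[10, 6]
14: 0x28 (blk 10, set 0) → VC-HIT  vc=[2, 6]

MISSES = 3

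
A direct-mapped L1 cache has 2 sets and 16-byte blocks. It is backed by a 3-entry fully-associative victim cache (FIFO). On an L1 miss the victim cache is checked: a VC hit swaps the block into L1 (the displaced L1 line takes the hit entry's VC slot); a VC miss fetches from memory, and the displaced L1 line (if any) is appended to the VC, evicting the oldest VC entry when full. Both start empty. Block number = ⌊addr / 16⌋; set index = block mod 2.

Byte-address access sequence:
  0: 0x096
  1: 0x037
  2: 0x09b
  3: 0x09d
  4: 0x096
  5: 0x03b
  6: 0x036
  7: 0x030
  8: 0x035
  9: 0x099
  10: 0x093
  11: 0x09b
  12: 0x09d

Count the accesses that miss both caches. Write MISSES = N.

MISSES = 2

0: 0x96 (blk 9, set 1) → MISS  vc=[]
1: 0x37 (blk 3, set 1) → MISS  vc=[9]
2: 0x9b (blk 9, set 1) → VC-HIT  vc=[3]
3: 0x9d (blk 9, set 1) → L1-HIT  vc=[3]
4: 0x96 (blk 9, set 1) → L1-HIT  vc=[3]
5: 0x3b (blk 3, set 1) → VC-HIT  vc=[9]
6: 0x36 (blk 3, set 1) → L1-HIT  vc=[9]
7: 0x30 (blk 3, set 1) → L1-HIT  vc=[9]
8: 0x35 (blk 3, set 1) → L1-HIT  vc=[9]
9: 0x99 (blk 9, set 1) → VC-HIT  vc=[3]
10: 0x93 (blk 9, set 1) → L1-HIT  vc=[3]
11: 0x9b (blk 9, set 1) → L1-HIT  vc=[3]
12: 0x9d (blk 9, set 1) → L1-HIT  vc=[3]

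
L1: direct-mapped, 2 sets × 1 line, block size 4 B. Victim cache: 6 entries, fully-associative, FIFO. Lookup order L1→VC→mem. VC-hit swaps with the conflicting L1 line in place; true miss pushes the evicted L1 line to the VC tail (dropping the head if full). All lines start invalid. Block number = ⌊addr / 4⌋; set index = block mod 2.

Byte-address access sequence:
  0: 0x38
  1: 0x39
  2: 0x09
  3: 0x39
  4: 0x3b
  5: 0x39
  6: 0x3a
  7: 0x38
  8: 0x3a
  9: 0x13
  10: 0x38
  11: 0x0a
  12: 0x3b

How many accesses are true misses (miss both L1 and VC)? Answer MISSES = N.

MISSES = 3

0: 0x38 (blk 14, set 0) → MISS  vc=[]
1: 0x39 (blk 14, set 0) → L1-HIT  vc=[]
2: 0x9 (blk 2, set 0) → MISS  vc=[14]
3: 0x39 (blk 14, set 0) → VC-HIT  vc=[2]
4: 0x3b (blk 14, set 0) → L1-HIT  vc=[2]
5: 0x39 (blk 14, set 0) → L1-HIT  vc=[2]
6: 0x3a (blk 14, set 0) → L1-HIT  vc=[2]
7: 0x38 (blk 14, set 0) → L1-HIT  vc=[2]
8: 0x3a (blk 14, set 0) → L1-HIT  vc=[2]
9: 0x13 (blk 4, set 0) → MISS  vc=[2, 14]
10: 0x38 (blk 14, set 0) → VC-HIT  vc=[2, 4]
11: 0xa (blk 2, set 0) → VC-HIT  vc=[14, 4]
12: 0x3b (blk 14, set 0) → VC-HIT  vc=[2, 4]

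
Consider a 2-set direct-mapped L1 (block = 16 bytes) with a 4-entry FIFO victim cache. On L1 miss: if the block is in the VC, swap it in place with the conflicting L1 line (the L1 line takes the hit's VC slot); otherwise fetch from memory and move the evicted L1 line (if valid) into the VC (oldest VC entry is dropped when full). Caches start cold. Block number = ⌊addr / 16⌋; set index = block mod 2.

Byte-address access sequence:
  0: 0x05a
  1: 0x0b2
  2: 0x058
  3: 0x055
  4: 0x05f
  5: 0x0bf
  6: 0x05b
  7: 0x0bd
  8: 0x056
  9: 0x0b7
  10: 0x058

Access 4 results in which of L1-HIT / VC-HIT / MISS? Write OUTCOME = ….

OUTCOME = L1-HIT

#0 0x5a→b5/s1 MISS; vc=[]
#1 0xb2→b11/s1 MISS; vc=[5]
#2 0x58→b5/s1 VC-HIT; vc=[11]
#3 0x55→b5/s1 L1-HIT; vc=[11]
#4 0x5f→b5/s1 L1-HIT; vc=[11]
#5 0xbf→b11/s1 VC-HIT; vc=[5]
#6 0x5b→b5/s1 VC-HIT; vc=[11]
#7 0xbd→b11/s1 VC-HIT; vc=[5]
#8 0x56→b5/s1 VC-HIT; vc=[11]
#9 0xb7→b11/s1 VC-HIT; vc=[5]
#10 0x58→b5/s1 VC-HIT; vc=[11]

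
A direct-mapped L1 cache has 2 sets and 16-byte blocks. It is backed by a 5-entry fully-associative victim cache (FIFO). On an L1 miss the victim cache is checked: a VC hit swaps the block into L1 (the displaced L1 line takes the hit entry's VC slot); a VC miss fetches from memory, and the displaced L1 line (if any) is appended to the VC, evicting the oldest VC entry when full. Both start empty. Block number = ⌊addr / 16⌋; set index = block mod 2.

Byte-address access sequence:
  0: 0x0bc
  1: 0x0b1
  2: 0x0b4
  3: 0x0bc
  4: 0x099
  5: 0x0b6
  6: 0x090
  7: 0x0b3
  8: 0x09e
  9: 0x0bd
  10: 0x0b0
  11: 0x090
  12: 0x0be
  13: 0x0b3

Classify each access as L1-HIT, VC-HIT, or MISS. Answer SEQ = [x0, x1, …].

SEQ = [MISS, L1-HIT, L1-HIT, L1-HIT, MISS, VC-HIT, VC-HIT, VC-HIT, VC-HIT, VC-HIT, L1-HIT, VC-HIT, VC-HIT, L1-HIT]

0: 0xbc (blk 11, set 1) → MISS  vc=[]
1: 0xb1 (blk 11, set 1) → L1-HIT  vc=[]
2: 0xb4 (blk 11, set 1) → L1-HIT  vc=[]
3: 0xbc (blk 11, set 1) → L1-HIT  vc=[]
4: 0x99 (blk 9, set 1) → MISS  vc=[11]
5: 0xb6 (blk 11, set 1) → VC-HIT  vc=[9]
6: 0x90 (blk 9, set 1) → VC-HIT  vc=[11]
7: 0xb3 (blk 11, set 1) → VC-HIT  vc=[9]
8: 0x9e (blk 9, set 1) → VC-HIT  vc=[11]
9: 0xbd (blk 11, set 1) → VC-HIT  vc=[9]
10: 0xb0 (blk 11, set 1) → L1-HIT  vc=[9]
11: 0x90 (blk 9, set 1) → VC-HIT  vc=[11]
12: 0xbe (blk 11, set 1) → VC-HIT  vc=[9]
13: 0xb3 (blk 11, set 1) → L1-HIT  vc=[9]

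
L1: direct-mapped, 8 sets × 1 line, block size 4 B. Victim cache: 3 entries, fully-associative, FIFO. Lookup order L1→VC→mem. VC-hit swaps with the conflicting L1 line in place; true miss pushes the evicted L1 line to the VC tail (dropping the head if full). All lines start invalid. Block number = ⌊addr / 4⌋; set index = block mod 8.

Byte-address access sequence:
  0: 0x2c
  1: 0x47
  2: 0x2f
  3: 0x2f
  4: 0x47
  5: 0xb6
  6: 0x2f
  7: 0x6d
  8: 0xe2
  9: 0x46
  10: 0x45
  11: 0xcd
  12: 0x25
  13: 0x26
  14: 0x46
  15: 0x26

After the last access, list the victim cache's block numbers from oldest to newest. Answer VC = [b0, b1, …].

VC = [11, 27, 17]

#0 0x2c→b11/s3 MISS; vc=[]
#1 0x47→b17/s1 MISS; vc=[]
#2 0x2f→b11/s3 L1-HIT; vc=[]
#3 0x2f→b11/s3 L1-HIT; vc=[]
#4 0x47→b17/s1 L1-HIT; vc=[]
#5 0xb6→b45/s5 MISS; vc=[]
#6 0x2f→b11/s3 L1-HIT; vc=[]
#7 0x6d→b27/s3 MISS; vc=[11]
#8 0xe2→b56/s0 MISS; vc=[11]
#9 0x46→b17/s1 L1-HIT; vc=[11]
#10 0x45→b17/s1 L1-HIT; vc=[11]
#11 0xcd→b51/s3 MISS; vc=[11,27]
#12 0x25→b9/s1 MISS; vc=[11,27,17]
#13 0x26→b9/s1 L1-HIT; vc=[11,27,17]
#14 0x46→b17/s1 VC-HIT; vc=[11,27,9]
#15 0x26→b9/s1 VC-HIT; vc=[11,27,17]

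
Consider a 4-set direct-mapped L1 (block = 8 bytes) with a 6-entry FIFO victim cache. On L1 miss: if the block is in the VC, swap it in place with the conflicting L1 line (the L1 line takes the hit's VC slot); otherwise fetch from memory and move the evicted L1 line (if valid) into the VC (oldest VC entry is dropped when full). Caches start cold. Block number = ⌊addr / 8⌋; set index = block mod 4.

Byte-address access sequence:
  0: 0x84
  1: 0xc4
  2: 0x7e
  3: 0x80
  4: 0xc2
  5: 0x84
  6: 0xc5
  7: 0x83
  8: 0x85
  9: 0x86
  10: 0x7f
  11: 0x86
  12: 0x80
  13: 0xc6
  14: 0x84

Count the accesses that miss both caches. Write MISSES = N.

0: 0x84 (blk 16, set 0) → MISS  vc=[]
1: 0xc4 (blk 24, set 0) → MISS  vc=[16]
2: 0x7e (blk 15, set 3) → MISS  vc=[16]
3: 0x80 (blk 16, set 0) → VC-HIT  vc=[24]
4: 0xc2 (blk 24, set 0) → VC-HIT  vc=[16]
5: 0x84 (blk 16, set 0) → VC-HIT  vc=[24]
6: 0xc5 (blk 24, set 0) → VC-HIT  vc=[16]
7: 0x83 (blk 16, set 0) → VC-HIT  vc=[24]
8: 0x85 (blk 16, set 0) → L1-HIT  vc=[24]
9: 0x86 (blk 16, set 0) → L1-HIT  vc=[24]
10: 0x7f (blk 15, set 3) → L1-HIT  vc=[24]
11: 0x86 (blk 16, set 0) → L1-HIT  vc=[24]
12: 0x80 (blk 16, set 0) → L1-HIT  vc=[24]
13: 0xc6 (blk 24, set 0) → VC-HIT  vc=[16]
14: 0x84 (blk 16, set 0) → VC-HIT  vc=[24]

MISSES = 3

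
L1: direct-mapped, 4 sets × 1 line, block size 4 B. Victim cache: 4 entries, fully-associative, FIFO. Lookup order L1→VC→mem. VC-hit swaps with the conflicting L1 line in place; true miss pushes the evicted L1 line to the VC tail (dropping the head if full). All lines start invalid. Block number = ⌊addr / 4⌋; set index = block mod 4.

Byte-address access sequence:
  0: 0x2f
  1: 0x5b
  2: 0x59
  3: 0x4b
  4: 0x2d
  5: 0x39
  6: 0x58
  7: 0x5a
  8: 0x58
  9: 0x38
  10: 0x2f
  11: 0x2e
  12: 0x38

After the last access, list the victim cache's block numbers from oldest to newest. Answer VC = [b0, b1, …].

VC = [22, 18]

#0 0x2f→b11/s3 MISS; vc=[]
#1 0x5b→b22/s2 MISS; vc=[]
#2 0x59→b22/s2 L1-HIT; vc=[]
#3 0x4b→b18/s2 MISS; vc=[22]
#4 0x2d→b11/s3 L1-HIT; vc=[22]
#5 0x39→b14/s2 MISS; vc=[22,18]
#6 0x58→b22/s2 VC-HIT; vc=[14,18]
#7 0x5a→b22/s2 L1-HIT; vc=[14,18]
#8 0x58→b22/s2 L1-HIT; vc=[14,18]
#9 0x38→b14/s2 VC-HIT; vc=[22,18]
#10 0x2f→b11/s3 L1-HIT; vc=[22,18]
#11 0x2e→b11/s3 L1-HIT; vc=[22,18]
#12 0x38→b14/s2 L1-HIT; vc=[22,18]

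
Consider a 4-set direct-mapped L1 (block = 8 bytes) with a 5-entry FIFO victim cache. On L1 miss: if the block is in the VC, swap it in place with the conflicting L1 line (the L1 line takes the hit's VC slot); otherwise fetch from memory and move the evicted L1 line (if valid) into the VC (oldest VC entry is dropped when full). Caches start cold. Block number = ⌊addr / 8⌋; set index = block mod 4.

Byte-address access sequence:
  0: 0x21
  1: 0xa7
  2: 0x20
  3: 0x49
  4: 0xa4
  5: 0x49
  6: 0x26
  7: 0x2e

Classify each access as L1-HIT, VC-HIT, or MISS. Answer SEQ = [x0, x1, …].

SEQ = [MISS, MISS, VC-HIT, MISS, VC-HIT, L1-HIT, VC-HIT, MISS]

#0 0x21→b4/s0 MISS; vc=[]
#1 0xa7→b20/s0 MISS; vc=[4]
#2 0x20→b4/s0 VC-HIT; vc=[20]
#3 0x49→b9/s1 MISS; vc=[20]
#4 0xa4→b20/s0 VC-HIT; vc=[4]
#5 0x49→b9/s1 L1-HIT; vc=[4]
#6 0x26→b4/s0 VC-HIT; vc=[20]
#7 0x2e→b5/s1 MISS; vc=[20,9]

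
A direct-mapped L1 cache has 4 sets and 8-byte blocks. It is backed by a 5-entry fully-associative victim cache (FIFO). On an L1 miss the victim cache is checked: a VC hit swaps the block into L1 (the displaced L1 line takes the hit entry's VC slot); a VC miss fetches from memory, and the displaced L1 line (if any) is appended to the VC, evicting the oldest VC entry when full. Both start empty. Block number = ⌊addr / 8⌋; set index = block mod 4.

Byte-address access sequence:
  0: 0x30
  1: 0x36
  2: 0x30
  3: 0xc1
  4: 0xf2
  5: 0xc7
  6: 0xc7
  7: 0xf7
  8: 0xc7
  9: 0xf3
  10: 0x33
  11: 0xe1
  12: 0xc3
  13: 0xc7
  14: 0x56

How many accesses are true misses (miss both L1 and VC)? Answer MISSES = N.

MISSES = 5

0: 0x30 (blk 6, set 2) → MISS  vc=[]
1: 0x36 (blk 6, set 2) → L1-HIT  vc=[]
2: 0x30 (blk 6, set 2) → L1-HIT  vc=[]
3: 0xc1 (blk 24, set 0) → MISS  vc=[]
4: 0xf2 (blk 30, set 2) → MISS  vc=[6]
5: 0xc7 (blk 24, set 0) → L1-HIT  vc=[6]
6: 0xc7 (blk 24, set 0) → L1-HIT  vc=[6]
7: 0xf7 (blk 30, set 2) → L1-HIT  vc=[6]
8: 0xc7 (blk 24, set 0) → L1-HIT  vc=[6]
9: 0xf3 (blk 30, set 2) → L1-HIT  vc=[6]
10: 0x33 (blk 6, set 2) → VC-HIT  vc=[30]
11: 0xe1 (blk 28, set 0) → MISS  vc=[30, 24]
12: 0xc3 (blk 24, set 0) → VC-HIT  vc=[30, 28]
13: 0xc7 (blk 24, set 0) → L1-HIT  vc=[30, 28]
14: 0x56 (blk 10, set 2) → MISS  vc=[30, 28, 6]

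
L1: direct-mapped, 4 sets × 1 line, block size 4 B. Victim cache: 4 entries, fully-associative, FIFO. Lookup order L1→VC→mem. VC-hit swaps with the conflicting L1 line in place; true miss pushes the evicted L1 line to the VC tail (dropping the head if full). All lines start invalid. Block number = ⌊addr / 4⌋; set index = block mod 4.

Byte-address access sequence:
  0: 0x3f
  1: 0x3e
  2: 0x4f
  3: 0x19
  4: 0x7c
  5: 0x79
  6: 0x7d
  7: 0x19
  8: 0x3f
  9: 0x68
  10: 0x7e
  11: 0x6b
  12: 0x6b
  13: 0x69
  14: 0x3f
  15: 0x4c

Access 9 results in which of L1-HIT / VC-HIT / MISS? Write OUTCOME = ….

OUTCOME = MISS

0: 0x3f (blk 15, set 3) → MISS  vc=[]
1: 0x3e (blk 15, set 3) → L1-HIT  vc=[]
2: 0x4f (blk 19, set 3) → MISS  vc=[15]
3: 0x19 (blk 6, set 2) → MISS  vc=[15]
4: 0x7c (blk 31, set 3) → MISS  vc=[15, 19]
5: 0x79 (blk 30, set 2) → MISS  vc=[15, 19, 6]
6: 0x7d (blk 31, set 3) → L1-HIT  vc=[15, 19, 6]
7: 0x19 (blk 6, set 2) → VC-HIT  vc=[15, 19, 30]
8: 0x3f (blk 15, set 3) → VC-HIT  vc=[31, 19, 30]
9: 0x68 (blk 26, set 2) → MISS  vc=[31, 19, 30, 6]
10: 0x7e (blk 31, set 3) → VC-HIT  vc=[15, 19, 30, 6]
11: 0x6b (blk 26, set 2) → L1-HIT  vc=[15, 19, 30, 6]
12: 0x6b (blk 26, set 2) → L1-HIT  vc=[15, 19, 30, 6]
13: 0x69 (blk 26, set 2) → L1-HIT  vc=[15, 19, 30, 6]
14: 0x3f (blk 15, set 3) → VC-HIT  vc=[31, 19, 30, 6]
15: 0x4c (blk 19, set 3) → VC-HIT  vc=[31, 15, 30, 6]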